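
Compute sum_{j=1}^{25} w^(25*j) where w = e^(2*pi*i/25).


Step 1: The sum sum_{j=1}^{n} w^(k*j) equals n if n | k, else 0.
Step 2: Here n = 25, k = 25
Step 3: Does n divide k? 25 | 25 -> True
Step 4: Sum = 25

25


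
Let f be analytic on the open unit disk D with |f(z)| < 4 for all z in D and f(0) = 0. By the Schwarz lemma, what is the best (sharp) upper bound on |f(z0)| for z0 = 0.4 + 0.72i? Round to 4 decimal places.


Step 1: g = f/4 maps D -> D with g(0) = 0, so by the Schwarz lemma |g(z)| <= |z|, i.e. |f(z)| <= 4|z|; this is sharp (f(z) = 4z).
Step 2: |z0|^2 = 0.4^2 + 0.72^2 = 0.6784
Step 3: |z0| = sqrt(0.6784) = 0.82365
Step 4: Best bound = 4 * |z0| = 4 * 0.82365 = 3.2946

3.2946


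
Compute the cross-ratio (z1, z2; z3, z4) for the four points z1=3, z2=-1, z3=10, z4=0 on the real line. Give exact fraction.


Step 1: (z1-z3)(z2-z4) = (-7) * (-1) = 7
Step 2: (z1-z4)(z2-z3) = 3 * (-11) = -33
Step 3: Cross-ratio = -7/33 = -7/33

-7/33


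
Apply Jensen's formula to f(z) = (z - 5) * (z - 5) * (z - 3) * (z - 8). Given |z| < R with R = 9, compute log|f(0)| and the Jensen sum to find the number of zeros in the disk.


Jensen's formula: (1/2pi)*integral log|f(Re^it)|dt = log|f(0)| + sum_{|a_k|<R} log(R/|a_k|)
Step 1: f(0) = (-5) * (-5) * (-3) * (-8) = 600
Step 2: log|f(0)| = log|5| + log|5| + log|3| + log|8| = 6.3969
Step 3: Zeros inside |z| < 9: 5, 5, 3, 8
Step 4: Jensen sum = log(9/5) + log(9/5) + log(9/3) + log(9/8) = 2.392
Step 5: n(R) = number of terms in the Jensen sum = count of zeros inside |z| < 9 = 4

4


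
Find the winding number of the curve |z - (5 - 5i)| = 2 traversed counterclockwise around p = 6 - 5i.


Step 1: Center c = (5, -5), radius = 2
Step 2: |p - c|^2 = 1^2 + 0^2 = 1
Step 3: r^2 = 4
Step 4: |p-c| < r so winding number = 1

1


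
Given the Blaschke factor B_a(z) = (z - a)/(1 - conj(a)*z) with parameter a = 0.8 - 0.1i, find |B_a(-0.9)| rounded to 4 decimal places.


Step 1: Numerator z0 - a = -0.9 - (0.8 - 0.1i) = -1.7 + 0.1i
Step 2: Denominator 1 - conj(a)*z0 = 1 - (0.8 + 0.1i)*(-0.9) = 1.72 + 0.09i
Step 3: |z0 - a|^2 = (-1.7)^2 + 0.1^2 = 2.9; |1 - conj(a)*z0|^2 = 1.72^2 + 0.09^2 = 2.9665
Step 4: |B_a(-0.9)| = sqrt(2.9 / 2.9665) = sqrt(0.977583)
Step 5: = 0.9887

0.9887


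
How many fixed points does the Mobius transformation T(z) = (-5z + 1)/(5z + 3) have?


Step 1: Fixed points satisfy T(z) = z
Step 2: 5z^2 + 8z - 1 = 0
Step 3: Discriminant = 8^2 - 4*5*(-1) = 84
Step 4: Number of fixed points = 2

2


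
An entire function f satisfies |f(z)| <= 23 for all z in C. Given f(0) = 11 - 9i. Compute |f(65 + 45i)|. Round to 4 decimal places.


Step 1: By Liouville's theorem, a bounded entire function is constant.
Step 2: f(z) = f(0) = 11 - 9i for all z.
Step 3: |f(w)| = |11 - 9i| = sqrt(121 + 81)
Step 4: = 14.2127

14.2127


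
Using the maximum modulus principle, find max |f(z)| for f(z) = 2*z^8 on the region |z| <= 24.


Step 1: On |z| = 24, |f(z)| = 2 * |z|^8 = 2 * 24^8
Step 2: By maximum modulus principle, maximum is on boundary.
Step 3: Maximum = 2 * 110075314176 = 220150628352

220150628352


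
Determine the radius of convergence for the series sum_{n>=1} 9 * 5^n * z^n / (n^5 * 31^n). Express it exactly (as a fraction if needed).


Step 1: General term a_n = 9 * 5^n / (n^5 * 31^n)
Step 2: By the root test, |a_n|^(1/n) = 9^(1/n) * 5 / (n^(5/n) * 31) -> 5/31 as n -> infinity (since 9^(1/n) -> 1 and n^(5/n) -> 1)
Step 3: R = 1/lim|a_n|^(1/n) = 31/5

31/5


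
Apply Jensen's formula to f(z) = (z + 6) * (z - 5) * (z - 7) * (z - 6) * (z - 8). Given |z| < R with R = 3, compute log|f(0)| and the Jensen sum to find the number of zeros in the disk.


Jensen's formula: (1/2pi)*integral log|f(Re^it)|dt = log|f(0)| + sum_{|a_k|<R} log(R/|a_k|)
Step 1: f(0) = 6 * (-5) * (-7) * (-6) * (-8) = 10080
Step 2: log|f(0)| = log|-6| + log|5| + log|7| + log|6| + log|8| = 9.2183
Step 3: Zeros inside |z| < 3: none
Step 4: Jensen sum = (empty sum) = 0
Step 5: n(R) = number of terms in the Jensen sum = count of zeros inside |z| < 3 = 0

0


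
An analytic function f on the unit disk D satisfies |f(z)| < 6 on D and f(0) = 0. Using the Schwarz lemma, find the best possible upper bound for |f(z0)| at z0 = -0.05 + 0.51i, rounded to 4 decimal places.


Step 1: g = f/6 maps D -> D with g(0) = 0, so by the Schwarz lemma |g(z)| <= |z|, i.e. |f(z)| <= 6|z|; this is sharp (f(z) = 6z).
Step 2: |z0|^2 = (-0.05)^2 + 0.51^2 = 0.2626
Step 3: |z0| = sqrt(0.2626) = 0.512445
Step 4: Best bound = 6 * |z0| = 6 * 0.512445 = 3.0747

3.0747


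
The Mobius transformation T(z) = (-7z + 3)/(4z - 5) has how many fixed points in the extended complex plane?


Step 1: Fixed points satisfy T(z) = z
Step 2: 4z^2 + 2z - 3 = 0
Step 3: Discriminant = 2^2 - 4*4*(-3) = 52
Step 4: Number of fixed points = 2

2


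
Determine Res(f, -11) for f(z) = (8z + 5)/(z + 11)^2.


Step 1: Pole of order 2 at z = -11
Step 2: Res = lim d/dz [(z + 11)^2 * f(z)] as z -> -11
Step 3: (z + 11)^2 * f(z) = 8z + 5
Step 4: d/dz[8z + 5] = 8

8


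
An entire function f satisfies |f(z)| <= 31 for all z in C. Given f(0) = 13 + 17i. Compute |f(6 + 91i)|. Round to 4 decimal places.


Step 1: By Liouville's theorem, a bounded entire function is constant.
Step 2: f(z) = f(0) = 13 + 17i for all z.
Step 3: |f(w)| = |13 + 17i| = sqrt(169 + 289)
Step 4: = 21.4009

21.4009


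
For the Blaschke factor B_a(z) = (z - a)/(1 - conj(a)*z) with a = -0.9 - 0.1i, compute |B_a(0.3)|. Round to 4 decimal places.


Step 1: Numerator z0 - a = 0.3 - (-0.9 - 0.1i) = 1.2 + 0.1i
Step 2: Denominator 1 - conj(a)*z0 = 1 - (-0.9 + 0.1i)*0.3 = 1.27 - 0.03i
Step 3: |z0 - a|^2 = 1.2^2 + 0.1^2 = 1.45; |1 - conj(a)*z0|^2 = 1.27^2 + (-0.03)^2 = 1.6138
Step 4: |B_a(0.3)| = sqrt(1.45 / 1.6138) = sqrt(0.8985)
Step 5: = 0.9479

0.9479


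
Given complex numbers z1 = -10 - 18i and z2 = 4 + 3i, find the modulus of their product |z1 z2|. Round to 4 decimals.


Step 1: |z1| = sqrt((-10)^2 + (-18)^2) = sqrt(424)
Step 2: |z2| = sqrt(4^2 + 3^2) = sqrt(25)
Step 3: |z1*z2| = |z1|*|z2| = sqrt(424) * sqrt(25) = sqrt(424 * 25) = sqrt(10600)
Step 4: = 102.9563

102.9563


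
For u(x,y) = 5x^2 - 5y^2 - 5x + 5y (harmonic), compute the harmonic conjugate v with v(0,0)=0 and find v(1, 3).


Step 1: v_x = -u_y = 10y - 5
Step 2: v_y = u_x = 10x - 5
Step 3: v = 10xy - 5x - 5y + C
Step 4: v(0,0) = 0 => C = 0
Step 5: v(1, 3) = 10

10


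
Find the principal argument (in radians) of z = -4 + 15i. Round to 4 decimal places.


Step 1: z = -4 + 15i
Step 2: arg(z) = atan2(15, -4)
Step 3: arg(z) = 1.8314

1.8314


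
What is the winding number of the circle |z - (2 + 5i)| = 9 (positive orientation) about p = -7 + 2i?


Step 1: Center c = (2, 5), radius = 9
Step 2: |p - c|^2 = (-9)^2 + (-3)^2 = 90
Step 3: r^2 = 81
Step 4: |p-c| > r so winding number = 0

0


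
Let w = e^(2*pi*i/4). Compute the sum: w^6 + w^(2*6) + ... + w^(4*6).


Step 1: The sum sum_{j=1}^{n} w^(k*j) equals n if n | k, else 0.
Step 2: Here n = 4, k = 6
Step 3: Does n divide k? 4 | 6 -> False
Step 4: Sum = 0

0


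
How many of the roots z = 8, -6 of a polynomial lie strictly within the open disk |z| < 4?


Step 1: Check each root:
  z = 8: |8| = 8 >= 4
  z = -6: |-6| = 6 >= 4
Step 2: Count = 0

0


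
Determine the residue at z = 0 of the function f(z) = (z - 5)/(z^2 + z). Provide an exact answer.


Step 1: Q(z) = z^2 + z = (z)(z + 1)
Step 2: Q'(z) = 2z + 1
Step 3: Q'(0) = 1, P(0) = -5
Step 4: Res = P(0)/Q'(0) = -5/1 = -5

-5


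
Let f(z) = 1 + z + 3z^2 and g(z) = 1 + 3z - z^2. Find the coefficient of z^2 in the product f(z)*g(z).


Step 1: z^2 term in f*g comes from: (1)*(-z^2) + (z)*(3z) + (3z^2)*(1)
Step 2: = -1 + 3 + 3
Step 3: = 5

5


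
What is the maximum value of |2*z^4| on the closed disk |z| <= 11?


Step 1: On |z| = 11, |f(z)| = 2 * |z|^4 = 2 * 11^4
Step 2: By maximum modulus principle, maximum is on boundary.
Step 3: Maximum = 2 * 14641 = 29282

29282


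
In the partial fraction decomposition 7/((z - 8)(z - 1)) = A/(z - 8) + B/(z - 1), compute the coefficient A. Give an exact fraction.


Step 1: Multiply both sides by (z - 8) and set z = 8
Step 2: A = 7 / (8 - 1)
Step 3: A = 7 / 7
Step 4: A = 1

1


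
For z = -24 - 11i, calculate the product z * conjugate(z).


Step 1: conj(z) = -24 + 11i
Step 2: z * conj(z) = (-24)^2 + (-11)^2
Step 3: = 576 + 121 = 697

697


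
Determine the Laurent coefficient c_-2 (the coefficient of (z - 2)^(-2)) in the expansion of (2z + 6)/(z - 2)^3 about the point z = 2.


Step 1: Write the numerator in powers of (z - 2): 2z + 6 = 2(z - 2) + (2*2 + 6) = 2(z - 2) + 10
Step 2: Divide by (z - 2)^3: f(z) = 10(z - 2)^(-3) + 2(z - 2)^(-2)
Step 3: This finite sum is the Laurent series of f about z = 2.
Step 4: Coefficient of (z - 2)^(-2) = coefficient of (z - 2) in the re-centred numerator = 2

2


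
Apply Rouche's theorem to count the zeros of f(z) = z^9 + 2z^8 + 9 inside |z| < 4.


Step 1: On |z| = 4 the three terms have sizes |z^9| = 4^9 = 262144, |2z^8| = 2*4^8 = 131072, |9| = 9
Step 2: The dominant term is g(z) = z^9; let h(z) = 2z^8 + 9 so f = g + h
Step 3: On |z| = 4: |g| = 262144 and |h| <= 131072 + 9 = 131081
Step 4: Since 262144 > 131081, |h| < |g| on |z| = 4, so by Rouche f has the same number of zeros as g inside |z| < 4
Step 5: g(z) = z^9 has 9 zeros (all at the origin) inside |z| < 4. Answer = 9

9


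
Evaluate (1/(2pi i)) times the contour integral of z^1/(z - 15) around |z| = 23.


Step 1: f(z) = z^1, a = 15 is inside |z| = 23
Step 2: By Cauchy integral formula: (1/(2pi*i)) * integral = f(a)
Step 3: f(15) = 15^1 = 15

15


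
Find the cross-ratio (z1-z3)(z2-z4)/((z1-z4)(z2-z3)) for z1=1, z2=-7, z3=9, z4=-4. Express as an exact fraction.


Step 1: (z1-z3)(z2-z4) = (-8) * (-3) = 24
Step 2: (z1-z4)(z2-z3) = 5 * (-16) = -80
Step 3: Cross-ratio = -24/80 = -3/10

-3/10


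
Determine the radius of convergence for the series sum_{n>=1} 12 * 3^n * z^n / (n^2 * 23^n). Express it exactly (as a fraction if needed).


Step 1: General term a_n = 12 * 3^n / (n^2 * 23^n)
Step 2: By the root test, |a_n|^(1/n) = 12^(1/n) * 3 / (n^(2/n) * 23) -> 3/23 as n -> infinity (since 12^(1/n) -> 1 and n^(2/n) -> 1)
Step 3: R = 1/lim|a_n|^(1/n) = 23/3

23/3


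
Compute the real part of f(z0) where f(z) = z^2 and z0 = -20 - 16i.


Step 1: z0 = -20 - 16i
Step 2: z0^2 = (-20)^2 - (-16)^2 + 640i
Step 3: real part = 400 - 256 = 144

144


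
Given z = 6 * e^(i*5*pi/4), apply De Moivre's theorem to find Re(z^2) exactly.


Step 1: By De Moivre's theorem, z^2 = 6^2 * e^(i*2*5*pi/4) = 36 * (cos(5*pi/2) + i*sin(5*pi/2))
Step 2: |z|^2 = 6^2 = 36
Step 3: Reduce the angle mod 2*pi: 5*pi/2 - 2*pi = pi/2
Step 4: cos(pi/2) = 0
Step 5: Re(z^2) = 36 * 0 = 0

0


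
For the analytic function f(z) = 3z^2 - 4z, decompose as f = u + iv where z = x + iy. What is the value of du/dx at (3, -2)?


Step 1: f(z) = 3(x+iy)^2 - 4(x+iy) + 0
Step 2: u = 3(x^2 - y^2) - 4x + 0
Step 3: u_x = 6x - 4
Step 4: At (3, -2): u_x = 18 - 4 = 14

14


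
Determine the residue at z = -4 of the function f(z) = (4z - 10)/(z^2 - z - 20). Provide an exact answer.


Step 1: Q(z) = z^2 - z - 20 = (z + 4)(z - 5)
Step 2: Q'(z) = 2z - 1
Step 3: Q'(-4) = -9, P(-4) = -26
Step 4: Res = P(-4)/Q'(-4) = -26/(-9) = 26/9

26/9


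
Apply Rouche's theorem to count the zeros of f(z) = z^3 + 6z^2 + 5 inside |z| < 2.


Step 1: On |z| = 2 the three terms have sizes |z^3| = 2^3 = 8, |6z^2| = 6*2^2 = 24, |5| = 5
Step 2: The dominant term is g(z) = 6z^2; let h(z) = z^3 + 5 so f = g + h
Step 3: On |z| = 2: |g| = 24 and |h| <= 8 + 5 = 13
Step 4: Since 24 > 13, |h| < |g| on |z| = 2, so by Rouche f has the same number of zeros as g inside |z| < 2
Step 5: g(z) = 6z^2 has 2 zeros (at the origin, multiplicity 2) inside |z| < 2. Answer = 2

2


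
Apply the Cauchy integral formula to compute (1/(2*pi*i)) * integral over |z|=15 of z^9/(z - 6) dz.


Step 1: f(z) = z^9, a = 6 is inside |z| = 15
Step 2: By Cauchy integral formula: (1/(2pi*i)) * integral = f(a)
Step 3: f(6) = 6^9 = 10077696

10077696


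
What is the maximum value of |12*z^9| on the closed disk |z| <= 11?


Step 1: On |z| = 11, |f(z)| = 12 * |z|^9 = 12 * 11^9
Step 2: By maximum modulus principle, maximum is on boundary.
Step 3: Maximum = 12 * 2357947691 = 28295372292

28295372292


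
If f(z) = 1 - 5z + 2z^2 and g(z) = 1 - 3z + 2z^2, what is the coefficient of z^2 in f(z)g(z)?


Step 1: z^2 term in f*g comes from: (1)*(2z^2) + (-5z)*(-3z) + (2z^2)*(1)
Step 2: = 2 + 15 + 2
Step 3: = 19

19


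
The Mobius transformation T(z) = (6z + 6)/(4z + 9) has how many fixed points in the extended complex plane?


Step 1: Fixed points satisfy T(z) = z
Step 2: 4z^2 + 3z - 6 = 0
Step 3: Discriminant = 3^2 - 4*4*(-6) = 105
Step 4: Number of fixed points = 2

2


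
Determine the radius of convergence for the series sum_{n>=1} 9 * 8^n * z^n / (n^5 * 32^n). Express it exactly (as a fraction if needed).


Step 1: General term a_n = 9 * 8^n / (n^5 * 32^n)
Step 2: By the root test, |a_n|^(1/n) = 9^(1/n) * 8 / (n^(5/n) * 32) -> 8/32 as n -> infinity (since 9^(1/n) -> 1 and n^(5/n) -> 1)
Step 3: R = 1/lim|a_n|^(1/n) = 32/8 = 4

4


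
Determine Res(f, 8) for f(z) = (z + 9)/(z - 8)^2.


Step 1: Pole of order 2 at z = 8
Step 2: Res = lim d/dz [(z - 8)^2 * f(z)] as z -> 8
Step 3: (z - 8)^2 * f(z) = z + 9
Step 4: d/dz[z + 9] = 1

1


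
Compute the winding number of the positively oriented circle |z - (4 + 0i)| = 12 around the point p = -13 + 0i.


Step 1: Center c = (4, 0), radius = 12
Step 2: |p - c|^2 = (-17)^2 + 0^2 = 289
Step 3: r^2 = 144
Step 4: |p-c| > r so winding number = 0

0


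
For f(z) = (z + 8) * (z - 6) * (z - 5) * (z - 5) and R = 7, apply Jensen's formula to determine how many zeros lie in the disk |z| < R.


Jensen's formula: (1/2pi)*integral log|f(Re^it)|dt = log|f(0)| + sum_{|a_k|<R} log(R/|a_k|)
Step 1: f(0) = 8 * (-6) * (-5) * (-5) = -1200
Step 2: log|f(0)| = log|-8| + log|6| + log|5| + log|5| = 7.0901
Step 3: Zeros inside |z| < 7: 6, 5, 5
Step 4: Jensen sum = log(7/6) + log(7/5) + log(7/5) = 0.8271
Step 5: n(R) = number of terms in the Jensen sum = count of zeros inside |z| < 7 = 3

3


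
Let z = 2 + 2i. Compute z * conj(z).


Step 1: conj(z) = 2 - 2i
Step 2: z * conj(z) = 2^2 + 2^2
Step 3: = 4 + 4 = 8

8


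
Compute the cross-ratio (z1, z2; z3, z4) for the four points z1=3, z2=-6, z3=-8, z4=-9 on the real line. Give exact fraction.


Step 1: (z1-z3)(z2-z4) = 11 * 3 = 33
Step 2: (z1-z4)(z2-z3) = 12 * 2 = 24
Step 3: Cross-ratio = 33/24 = 11/8

11/8


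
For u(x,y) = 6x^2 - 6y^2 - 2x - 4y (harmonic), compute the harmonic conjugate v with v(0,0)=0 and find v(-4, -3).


Step 1: v_x = -u_y = 12y + 4
Step 2: v_y = u_x = 12x - 2
Step 3: v = 12xy + 4x - 2y + C
Step 4: v(0,0) = 0 => C = 0
Step 5: v(-4, -3) = 134

134


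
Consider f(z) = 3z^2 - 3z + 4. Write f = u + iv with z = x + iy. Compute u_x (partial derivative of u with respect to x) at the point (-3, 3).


Step 1: f(z) = 3(x+iy)^2 - 3(x+iy) + 4
Step 2: u = 3(x^2 - y^2) - 3x + 4
Step 3: u_x = 6x - 3
Step 4: At (-3, 3): u_x = -18 - 3 = -21

-21


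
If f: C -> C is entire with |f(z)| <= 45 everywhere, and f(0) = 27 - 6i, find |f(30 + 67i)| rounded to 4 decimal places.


Step 1: By Liouville's theorem, a bounded entire function is constant.
Step 2: f(z) = f(0) = 27 - 6i for all z.
Step 3: |f(w)| = |27 - 6i| = sqrt(729 + 36)
Step 4: = 27.6586

27.6586


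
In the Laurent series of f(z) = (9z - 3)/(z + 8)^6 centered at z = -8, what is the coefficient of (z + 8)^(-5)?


Step 1: Write the numerator in powers of (z + 8): 9z - 3 = 9(z + 8) + (9*(-8) - 3) = 9(z + 8) - 75
Step 2: Divide by (z + 8)^6: f(z) = -75(z + 8)^(-6) + 9(z + 8)^(-5)
Step 3: This finite sum is the Laurent series of f about z = -8.
Step 4: Coefficient of (z + 8)^(-5) = coefficient of (z + 8) in the re-centred numerator = 9

9


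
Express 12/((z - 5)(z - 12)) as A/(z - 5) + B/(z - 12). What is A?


Step 1: Multiply both sides by (z - 5) and set z = 5
Step 2: A = 12 / (5 - 12)
Step 3: A = 12 / (-7)
Step 4: A = -12/7

-12/7


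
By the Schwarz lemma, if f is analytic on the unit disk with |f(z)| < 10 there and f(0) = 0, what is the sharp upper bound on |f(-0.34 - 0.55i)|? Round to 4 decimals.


Step 1: g = f/10 maps D -> D with g(0) = 0, so by the Schwarz lemma |g(z)| <= |z|, i.e. |f(z)| <= 10|z|; this is sharp (f(z) = 10z).
Step 2: |z0|^2 = (-0.34)^2 + (-0.55)^2 = 0.4181
Step 3: |z0| = sqrt(0.4181) = 0.646607
Step 4: Best bound = 10 * |z0| = 10 * 0.646607 = 6.4661

6.4661


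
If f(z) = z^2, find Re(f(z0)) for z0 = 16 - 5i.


Step 1: z0 = 16 - 5i
Step 2: z0^2 = 16^2 - (-5)^2 - 160i
Step 3: real part = 256 - 25 = 231

231


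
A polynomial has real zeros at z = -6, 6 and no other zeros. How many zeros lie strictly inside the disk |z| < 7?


Step 1: Check each root:
  z = -6: |-6| = 6 < 7
  z = 6: |6| = 6 < 7
Step 2: Count = 2

2


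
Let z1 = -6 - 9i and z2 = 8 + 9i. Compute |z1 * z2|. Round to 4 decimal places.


Step 1: |z1| = sqrt((-6)^2 + (-9)^2) = sqrt(117)
Step 2: |z2| = sqrt(8^2 + 9^2) = sqrt(145)
Step 3: |z1*z2| = |z1|*|z2| = sqrt(117) * sqrt(145) = sqrt(117 * 145) = sqrt(16965)
Step 4: = 130.2498

130.2498


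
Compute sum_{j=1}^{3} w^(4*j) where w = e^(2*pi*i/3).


Step 1: The sum sum_{j=1}^{n} w^(k*j) equals n if n | k, else 0.
Step 2: Here n = 3, k = 4
Step 3: Does n divide k? 3 | 4 -> False
Step 4: Sum = 0

0


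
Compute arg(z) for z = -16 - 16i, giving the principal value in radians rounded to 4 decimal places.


Step 1: z = -16 - 16i
Step 2: arg(z) = atan2(-16, -16)
Step 3: arg(z) = -2.3562

-2.3562


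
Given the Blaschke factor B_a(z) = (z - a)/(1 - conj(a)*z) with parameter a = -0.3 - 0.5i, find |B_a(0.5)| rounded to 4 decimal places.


Step 1: Numerator z0 - a = 0.5 - (-0.3 - 0.5i) = 0.8 + 0.5i
Step 2: Denominator 1 - conj(a)*z0 = 1 - (-0.3 + 0.5i)*0.5 = 1.15 - 0.25i
Step 3: |z0 - a|^2 = 0.8^2 + 0.5^2 = 0.89; |1 - conj(a)*z0|^2 = 1.15^2 + (-0.25)^2 = 1.385
Step 4: |B_a(0.5)| = sqrt(0.89 / 1.385) = sqrt(0.642599)
Step 5: = 0.8016

0.8016


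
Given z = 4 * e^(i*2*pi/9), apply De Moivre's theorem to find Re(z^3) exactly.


Step 1: By De Moivre's theorem, z^3 = 4^3 * e^(i*3*2*pi/9) = 64 * (cos(2*pi/3) + i*sin(2*pi/3))
Step 2: |z|^3 = 4^3 = 64
Step 3: The angle 2*pi/3 already lies in [0, 2*pi)
Step 4: cos(2*pi/3) = -1/2
Step 5: Re(z^3) = 64 * (-1/2) = -32

-32


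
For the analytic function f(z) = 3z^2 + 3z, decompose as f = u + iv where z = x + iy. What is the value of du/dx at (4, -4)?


Step 1: f(z) = 3(x+iy)^2 + 3(x+iy) + 0
Step 2: u = 3(x^2 - y^2) + 3x + 0
Step 3: u_x = 6x + 3
Step 4: At (4, -4): u_x = 24 + 3 = 27

27


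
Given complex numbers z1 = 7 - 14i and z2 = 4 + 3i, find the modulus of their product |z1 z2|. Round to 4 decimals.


Step 1: |z1| = sqrt(7^2 + (-14)^2) = sqrt(245)
Step 2: |z2| = sqrt(4^2 + 3^2) = sqrt(25)
Step 3: |z1*z2| = |z1|*|z2| = sqrt(245) * sqrt(25) = sqrt(245 * 25) = sqrt(6125)
Step 4: = 78.2624

78.2624


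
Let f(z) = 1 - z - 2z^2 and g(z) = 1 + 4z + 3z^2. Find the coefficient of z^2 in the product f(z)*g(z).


Step 1: z^2 term in f*g comes from: (1)*(3z^2) + (-z)*(4z) + (-2z^2)*(1)
Step 2: = 3 - 4 - 2
Step 3: = -3

-3


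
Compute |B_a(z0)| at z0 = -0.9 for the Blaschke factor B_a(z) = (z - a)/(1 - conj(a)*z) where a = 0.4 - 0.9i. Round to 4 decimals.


Step 1: Numerator z0 - a = -0.9 - (0.4 - 0.9i) = -1.3 + 0.9i
Step 2: Denominator 1 - conj(a)*z0 = 1 - (0.4 + 0.9i)*(-0.9) = 1.36 + 0.81i
Step 3: |z0 - a|^2 = (-1.3)^2 + 0.9^2 = 2.5; |1 - conj(a)*z0|^2 = 1.36^2 + 0.81^2 = 2.5057
Step 4: |B_a(-0.9)| = sqrt(2.5 / 2.5057) = sqrt(0.997725)
Step 5: = 0.9989

0.9989


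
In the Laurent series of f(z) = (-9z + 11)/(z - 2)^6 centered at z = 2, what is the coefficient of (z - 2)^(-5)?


Step 1: Write the numerator in powers of (z - 2): -9z + 11 = -9(z - 2) + (-9*2 + 11) = -9(z - 2) - 7
Step 2: Divide by (z - 2)^6: f(z) = -7(z - 2)^(-6) - 9(z - 2)^(-5)
Step 3: This finite sum is the Laurent series of f about z = 2.
Step 4: Coefficient of (z - 2)^(-5) = coefficient of (z - 2) in the re-centred numerator = -9

-9


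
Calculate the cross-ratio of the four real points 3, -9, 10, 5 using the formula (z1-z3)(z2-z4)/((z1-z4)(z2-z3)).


Step 1: (z1-z3)(z2-z4) = (-7) * (-14) = 98
Step 2: (z1-z4)(z2-z3) = (-2) * (-19) = 38
Step 3: Cross-ratio = 98/38 = 49/19

49/19


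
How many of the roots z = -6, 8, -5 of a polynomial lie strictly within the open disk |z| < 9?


Step 1: Check each root:
  z = -6: |-6| = 6 < 9
  z = 8: |8| = 8 < 9
  z = -5: |-5| = 5 < 9
Step 2: Count = 3

3


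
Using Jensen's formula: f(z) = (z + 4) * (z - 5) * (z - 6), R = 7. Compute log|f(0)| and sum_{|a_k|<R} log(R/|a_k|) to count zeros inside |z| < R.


Jensen's formula: (1/2pi)*integral log|f(Re^it)|dt = log|f(0)| + sum_{|a_k|<R} log(R/|a_k|)
Step 1: f(0) = 4 * (-5) * (-6) = 120
Step 2: log|f(0)| = log|-4| + log|5| + log|6| = 4.7875
Step 3: Zeros inside |z| < 7: -4, 5, 6
Step 4: Jensen sum = log(7/4) + log(7/5) + log(7/6) = 1.0502
Step 5: n(R) = number of terms in the Jensen sum = count of zeros inside |z| < 7 = 3

3


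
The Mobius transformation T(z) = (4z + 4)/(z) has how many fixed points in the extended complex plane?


Step 1: Fixed points satisfy T(z) = z
Step 2: z^2 - 4z - 4 = 0
Step 3: Discriminant = (-4)^2 - 4*1*(-4) = 32
Step 4: Number of fixed points = 2

2


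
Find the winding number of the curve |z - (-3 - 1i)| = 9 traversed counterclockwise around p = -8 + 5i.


Step 1: Center c = (-3, -1), radius = 9
Step 2: |p - c|^2 = (-5)^2 + 6^2 = 61
Step 3: r^2 = 81
Step 4: |p-c| < r so winding number = 1

1


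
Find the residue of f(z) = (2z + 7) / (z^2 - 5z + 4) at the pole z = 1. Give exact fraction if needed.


Step 1: Q(z) = z^2 - 5z + 4 = (z - 1)(z - 4)
Step 2: Q'(z) = 2z - 5
Step 3: Q'(1) = -3, P(1) = 9
Step 4: Res = P(1)/Q'(1) = 9/(-3) = -3

-3


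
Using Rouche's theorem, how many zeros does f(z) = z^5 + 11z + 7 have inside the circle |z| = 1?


Step 1: On |z| = 1 the three terms have sizes |z^5| = 1^5 = 1, |11z| = 11*1 = 11, |7| = 7
Step 2: The dominant term is g(z) = 11z; let h(z) = z^5 + 7 so f = g + h
Step 3: On |z| = 1: |g| = 11 and |h| <= 1 + 7 = 8
Step 4: Since 11 > 8, |h| < |g| on |z| = 1, so by Rouche f has the same number of zeros as g inside |z| < 1
Step 5: g(z) = 11z has 1 zero (at the origin, multiplicity 1) inside |z| < 1. Answer = 1

1


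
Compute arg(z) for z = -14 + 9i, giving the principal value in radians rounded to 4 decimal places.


Step 1: z = -14 + 9i
Step 2: arg(z) = atan2(9, -14)
Step 3: arg(z) = 2.5703

2.5703


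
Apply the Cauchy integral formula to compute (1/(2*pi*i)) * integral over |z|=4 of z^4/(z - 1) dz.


Step 1: f(z) = z^4, a = 1 is inside |z| = 4
Step 2: By Cauchy integral formula: (1/(2pi*i)) * integral = f(a)
Step 3: f(1) = 1^4 = 1

1


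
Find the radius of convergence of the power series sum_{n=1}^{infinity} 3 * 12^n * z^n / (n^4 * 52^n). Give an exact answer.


Step 1: General term a_n = 3 * 12^n / (n^4 * 52^n)
Step 2: By the root test, |a_n|^(1/n) = 3^(1/n) * 12 / (n^(4/n) * 52) -> 12/52 as n -> infinity (since 3^(1/n) -> 1 and n^(4/n) -> 1)
Step 3: R = 1/lim|a_n|^(1/n) = 52/12 = 13/3

13/3


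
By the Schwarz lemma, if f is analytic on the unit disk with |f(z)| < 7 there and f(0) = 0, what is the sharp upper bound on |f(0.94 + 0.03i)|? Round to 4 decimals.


Step 1: g = f/7 maps D -> D with g(0) = 0, so by the Schwarz lemma |g(z)| <= |z|, i.e. |f(z)| <= 7|z|; this is sharp (f(z) = 7z).
Step 2: |z0|^2 = 0.94^2 + 0.03^2 = 0.8845
Step 3: |z0| = sqrt(0.8845) = 0.940479
Step 4: Best bound = 7 * |z0| = 7 * 0.940479 = 6.5834

6.5834


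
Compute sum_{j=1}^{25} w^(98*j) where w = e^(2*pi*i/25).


Step 1: The sum sum_{j=1}^{n} w^(k*j) equals n if n | k, else 0.
Step 2: Here n = 25, k = 98
Step 3: Does n divide k? 25 | 98 -> False
Step 4: Sum = 0

0


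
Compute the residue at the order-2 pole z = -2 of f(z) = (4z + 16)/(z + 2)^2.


Step 1: Pole of order 2 at z = -2
Step 2: Res = lim d/dz [(z + 2)^2 * f(z)] as z -> -2
Step 3: (z + 2)^2 * f(z) = 4z + 16
Step 4: d/dz[4z + 16] = 4

4


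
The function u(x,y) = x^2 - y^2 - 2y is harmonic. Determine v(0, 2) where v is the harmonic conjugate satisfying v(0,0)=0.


Step 1: v_x = -u_y = 2y + 2
Step 2: v_y = u_x = 2x + 0
Step 3: v = 2xy + 2x + C
Step 4: v(0,0) = 0 => C = 0
Step 5: v(0, 2) = 0

0


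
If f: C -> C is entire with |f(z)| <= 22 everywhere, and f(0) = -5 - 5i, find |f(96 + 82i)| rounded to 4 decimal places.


Step 1: By Liouville's theorem, a bounded entire function is constant.
Step 2: f(z) = f(0) = -5 - 5i for all z.
Step 3: |f(w)| = |-5 - 5i| = sqrt(25 + 25)
Step 4: = 7.0711

7.0711


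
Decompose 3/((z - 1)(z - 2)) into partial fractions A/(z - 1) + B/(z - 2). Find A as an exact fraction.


Step 1: Multiply both sides by (z - 1) and set z = 1
Step 2: A = 3 / (1 - 2)
Step 3: A = 3 / (-1)
Step 4: A = -3

-3


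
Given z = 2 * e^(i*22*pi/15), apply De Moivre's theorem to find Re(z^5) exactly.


Step 1: By De Moivre's theorem, z^5 = 2^5 * e^(i*5*22*pi/15) = 32 * (cos(22*pi/3) + i*sin(22*pi/3))
Step 2: |z|^5 = 2^5 = 32
Step 3: Reduce the angle mod 2*pi: 22*pi/3 - 6*pi = 4*pi/3
Step 4: cos(4*pi/3) = -1/2
Step 5: Re(z^5) = 32 * (-1/2) = -16

-16


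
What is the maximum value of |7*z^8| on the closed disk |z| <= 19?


Step 1: On |z| = 19, |f(z)| = 7 * |z|^8 = 7 * 19^8
Step 2: By maximum modulus principle, maximum is on boundary.
Step 3: Maximum = 7 * 16983563041 = 118884941287

118884941287


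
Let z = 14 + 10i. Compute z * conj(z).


Step 1: conj(z) = 14 - 10i
Step 2: z * conj(z) = 14^2 + 10^2
Step 3: = 196 + 100 = 296

296


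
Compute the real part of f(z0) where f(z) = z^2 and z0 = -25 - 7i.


Step 1: z0 = -25 - 7i
Step 2: z0^2 = (-25)^2 - (-7)^2 + 350i
Step 3: real part = 625 - 49 = 576

576


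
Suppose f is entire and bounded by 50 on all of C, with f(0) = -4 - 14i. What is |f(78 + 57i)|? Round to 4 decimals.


Step 1: By Liouville's theorem, a bounded entire function is constant.
Step 2: f(z) = f(0) = -4 - 14i for all z.
Step 3: |f(w)| = |-4 - 14i| = sqrt(16 + 196)
Step 4: = 14.5602

14.5602


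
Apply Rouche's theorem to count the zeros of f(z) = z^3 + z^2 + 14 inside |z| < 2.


Step 1: On |z| = 2 the three terms have sizes |z^3| = 2^3 = 8, |z^2| = 2^2 = 4, |14| = 14
Step 2: The dominant term is g(z) = 14; let h(z) = z^3 + z^2 so f = g + h
Step 3: On |z| = 2: |g| = 14 and |h| <= 8 + 4 = 12
Step 4: Since 14 > 12, |h| < |g| on |z| = 2, so by Rouche f has the same number of zeros as g inside |z| < 2
Step 5: g(z) = 14 is a nonzero constant with no zeros inside |z| < 2. Answer = 0

0


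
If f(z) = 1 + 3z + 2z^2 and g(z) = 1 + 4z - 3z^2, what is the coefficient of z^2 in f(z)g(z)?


Step 1: z^2 term in f*g comes from: (1)*(-3z^2) + (3z)*(4z) + (2z^2)*(1)
Step 2: = -3 + 12 + 2
Step 3: = 11

11


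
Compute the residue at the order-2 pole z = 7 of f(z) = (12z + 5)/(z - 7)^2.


Step 1: Pole of order 2 at z = 7
Step 2: Res = lim d/dz [(z - 7)^2 * f(z)] as z -> 7
Step 3: (z - 7)^2 * f(z) = 12z + 5
Step 4: d/dz[12z + 5] = 12

12


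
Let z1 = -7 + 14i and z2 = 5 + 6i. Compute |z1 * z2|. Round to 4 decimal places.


Step 1: |z1| = sqrt((-7)^2 + 14^2) = sqrt(245)
Step 2: |z2| = sqrt(5^2 + 6^2) = sqrt(61)
Step 3: |z1*z2| = |z1|*|z2| = sqrt(245) * sqrt(61) = sqrt(245 * 61) = sqrt(14945)
Step 4: = 122.2497

122.2497


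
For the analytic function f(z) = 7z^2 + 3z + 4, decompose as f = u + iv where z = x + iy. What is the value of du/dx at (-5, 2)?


Step 1: f(z) = 7(x+iy)^2 + 3(x+iy) + 4
Step 2: u = 7(x^2 - y^2) + 3x + 4
Step 3: u_x = 14x + 3
Step 4: At (-5, 2): u_x = -70 + 3 = -67

-67


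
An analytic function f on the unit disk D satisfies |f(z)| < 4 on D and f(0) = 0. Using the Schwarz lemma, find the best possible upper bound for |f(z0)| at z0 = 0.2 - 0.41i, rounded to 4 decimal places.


Step 1: g = f/4 maps D -> D with g(0) = 0, so by the Schwarz lemma |g(z)| <= |z|, i.e. |f(z)| <= 4|z|; this is sharp (f(z) = 4z).
Step 2: |z0|^2 = 0.2^2 + (-0.41)^2 = 0.2081
Step 3: |z0| = sqrt(0.2081) = 0.45618
Step 4: Best bound = 4 * |z0| = 4 * 0.45618 = 1.8247

1.8247


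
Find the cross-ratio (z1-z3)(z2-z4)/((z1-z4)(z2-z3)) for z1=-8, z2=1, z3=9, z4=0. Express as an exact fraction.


Step 1: (z1-z3)(z2-z4) = (-17) * 1 = -17
Step 2: (z1-z4)(z2-z3) = (-8) * (-8) = 64
Step 3: Cross-ratio = -17/64 = -17/64

-17/64


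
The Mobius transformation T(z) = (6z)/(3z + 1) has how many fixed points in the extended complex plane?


Step 1: Fixed points satisfy T(z) = z
Step 2: 3z^2 - 5z = 0
Step 3: Discriminant = (-5)^2 - 4*3*0 = 25
Step 4: Number of fixed points = 2

2


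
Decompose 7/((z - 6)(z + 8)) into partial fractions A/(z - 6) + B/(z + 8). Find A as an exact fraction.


Step 1: Multiply both sides by (z - 6) and set z = 6
Step 2: A = 7 / (6 + 8)
Step 3: A = 7 / 14
Step 4: A = 1/2

1/2


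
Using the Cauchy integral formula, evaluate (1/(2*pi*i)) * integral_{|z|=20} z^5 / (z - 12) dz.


Step 1: f(z) = z^5, a = 12 is inside |z| = 20
Step 2: By Cauchy integral formula: (1/(2pi*i)) * integral = f(a)
Step 3: f(12) = 12^5 = 248832

248832


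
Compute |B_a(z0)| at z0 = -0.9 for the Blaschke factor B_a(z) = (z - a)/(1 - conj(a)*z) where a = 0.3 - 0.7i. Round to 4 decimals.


Step 1: Numerator z0 - a = -0.9 - (0.3 - 0.7i) = -1.2 + 0.7i
Step 2: Denominator 1 - conj(a)*z0 = 1 - (0.3 + 0.7i)*(-0.9) = 1.27 + 0.63i
Step 3: |z0 - a|^2 = (-1.2)^2 + 0.7^2 = 1.93; |1 - conj(a)*z0|^2 = 1.27^2 + 0.63^2 = 2.0098
Step 4: |B_a(-0.9)| = sqrt(1.93 / 2.0098) = sqrt(0.960295)
Step 5: = 0.9799

0.9799


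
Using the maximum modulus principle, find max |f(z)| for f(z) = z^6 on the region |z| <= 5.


Step 1: On |z| = 5, |f(z)| = |z|^6 = 5^6
Step 2: By maximum modulus principle, maximum is on boundary.
Step 3: Maximum = 15625 = 15625

15625


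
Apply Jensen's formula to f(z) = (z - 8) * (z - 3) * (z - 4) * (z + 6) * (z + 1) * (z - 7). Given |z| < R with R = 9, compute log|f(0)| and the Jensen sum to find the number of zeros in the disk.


Jensen's formula: (1/2pi)*integral log|f(Re^it)|dt = log|f(0)| + sum_{|a_k|<R} log(R/|a_k|)
Step 1: f(0) = (-8) * (-3) * (-4) * 6 * 1 * (-7) = 4032
Step 2: log|f(0)| = log|8| + log|3| + log|4| + log|-6| + log|-1| + log|7| = 8.302
Step 3: Zeros inside |z| < 9: 8, 3, 4, -6, -1, 7
Step 4: Jensen sum = log(9/8) + log(9/3) + log(9/4) + log(9/6) + log(9/1) + log(9/7) = 4.8813
Step 5: n(R) = number of terms in the Jensen sum = count of zeros inside |z| < 9 = 6

6


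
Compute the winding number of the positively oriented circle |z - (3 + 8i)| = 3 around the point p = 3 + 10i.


Step 1: Center c = (3, 8), radius = 3
Step 2: |p - c|^2 = 0^2 + 2^2 = 4
Step 3: r^2 = 9
Step 4: |p-c| < r so winding number = 1

1


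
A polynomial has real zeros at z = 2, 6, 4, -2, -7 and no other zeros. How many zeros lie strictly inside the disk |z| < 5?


Step 1: Check each root:
  z = 2: |2| = 2 < 5
  z = 6: |6| = 6 >= 5
  z = 4: |4| = 4 < 5
  z = -2: |-2| = 2 < 5
  z = -7: |-7| = 7 >= 5
Step 2: Count = 3

3


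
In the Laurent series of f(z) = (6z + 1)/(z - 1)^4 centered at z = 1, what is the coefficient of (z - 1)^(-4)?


Step 1: Write the numerator in powers of (z - 1): 6z + 1 = 6(z - 1) + (6*1 + 1) = 6(z - 1) + 7
Step 2: Divide by (z - 1)^4: f(z) = 7(z - 1)^(-4) + 6(z - 1)^(-3)
Step 3: This finite sum is the Laurent series of f about z = 1.
Step 4: Coefficient of (z - 1)^(-4) = 6*1 + 1 = 7

7


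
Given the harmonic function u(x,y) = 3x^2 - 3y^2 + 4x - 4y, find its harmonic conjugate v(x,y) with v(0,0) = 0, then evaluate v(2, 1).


Step 1: v_x = -u_y = 6y + 4
Step 2: v_y = u_x = 6x + 4
Step 3: v = 6xy + 4x + 4y + C
Step 4: v(0,0) = 0 => C = 0
Step 5: v(2, 1) = 24

24


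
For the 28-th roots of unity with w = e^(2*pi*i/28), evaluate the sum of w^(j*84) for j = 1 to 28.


Step 1: The sum sum_{j=1}^{n} w^(k*j) equals n if n | k, else 0.
Step 2: Here n = 28, k = 84
Step 3: Does n divide k? 28 | 84 -> True
Step 4: Sum = 28

28


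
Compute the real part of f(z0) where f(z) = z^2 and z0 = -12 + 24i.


Step 1: z0 = -12 + 24i
Step 2: z0^2 = (-12)^2 - 24^2 - 576i
Step 3: real part = 144 - 576 = -432

-432


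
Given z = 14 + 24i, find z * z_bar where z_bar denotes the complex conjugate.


Step 1: conj(z) = 14 - 24i
Step 2: z * conj(z) = 14^2 + 24^2
Step 3: = 196 + 576 = 772

772


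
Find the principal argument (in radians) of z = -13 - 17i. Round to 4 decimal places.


Step 1: z = -13 - 17i
Step 2: arg(z) = atan2(-17, -13)
Step 3: arg(z) = -2.2236

-2.2236


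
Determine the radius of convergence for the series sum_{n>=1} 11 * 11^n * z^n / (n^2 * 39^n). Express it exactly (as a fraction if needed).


Step 1: General term a_n = 11 * 11^n / (n^2 * 39^n)
Step 2: By the root test, |a_n|^(1/n) = 11^(1/n) * 11 / (n^(2/n) * 39) -> 11/39 as n -> infinity (since 11^(1/n) -> 1 and n^(2/n) -> 1)
Step 3: R = 1/lim|a_n|^(1/n) = 39/11

39/11


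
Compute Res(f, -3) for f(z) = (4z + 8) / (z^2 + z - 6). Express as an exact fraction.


Step 1: Q(z) = z^2 + z - 6 = (z + 3)(z - 2)
Step 2: Q'(z) = 2z + 1
Step 3: Q'(-3) = -5, P(-3) = -4
Step 4: Res = P(-3)/Q'(-3) = -4/(-5) = 4/5

4/5


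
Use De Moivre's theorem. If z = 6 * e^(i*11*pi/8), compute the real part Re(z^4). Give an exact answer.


Step 1: By De Moivre's theorem, z^4 = 6^4 * e^(i*4*11*pi/8) = 1296 * (cos(11*pi/2) + i*sin(11*pi/2))
Step 2: |z|^4 = 6^4 = 1296
Step 3: Reduce the angle mod 2*pi: 11*pi/2 - 4*pi = 3*pi/2
Step 4: cos(3*pi/2) = 0
Step 5: Re(z^4) = 1296 * 0 = 0

0


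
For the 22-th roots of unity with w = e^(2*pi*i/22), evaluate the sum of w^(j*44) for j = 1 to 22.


Step 1: The sum sum_{j=1}^{n} w^(k*j) equals n if n | k, else 0.
Step 2: Here n = 22, k = 44
Step 3: Does n divide k? 22 | 44 -> True
Step 4: Sum = 22

22


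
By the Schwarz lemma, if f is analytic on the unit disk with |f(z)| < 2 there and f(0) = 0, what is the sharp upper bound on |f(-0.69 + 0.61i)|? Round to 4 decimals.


Step 1: g = f/2 maps D -> D with g(0) = 0, so by the Schwarz lemma |g(z)| <= |z|, i.e. |f(z)| <= 2|z|; this is sharp (f(z) = 2z).
Step 2: |z0|^2 = (-0.69)^2 + 0.61^2 = 0.8482
Step 3: |z0| = sqrt(0.8482) = 0.920978
Step 4: Best bound = 2 * |z0| = 2 * 0.920978 = 1.842

1.842


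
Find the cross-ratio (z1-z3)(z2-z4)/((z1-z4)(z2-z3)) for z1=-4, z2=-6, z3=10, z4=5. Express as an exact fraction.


Step 1: (z1-z3)(z2-z4) = (-14) * (-11) = 154
Step 2: (z1-z4)(z2-z3) = (-9) * (-16) = 144
Step 3: Cross-ratio = 154/144 = 77/72

77/72


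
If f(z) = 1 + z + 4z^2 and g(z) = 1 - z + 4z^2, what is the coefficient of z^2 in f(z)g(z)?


Step 1: z^2 term in f*g comes from: (1)*(4z^2) + (z)*(-z) + (4z^2)*(1)
Step 2: = 4 - 1 + 4
Step 3: = 7

7


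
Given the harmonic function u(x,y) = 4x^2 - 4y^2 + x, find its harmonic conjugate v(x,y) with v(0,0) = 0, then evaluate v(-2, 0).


Step 1: v_x = -u_y = 8y + 0
Step 2: v_y = u_x = 8x + 1
Step 3: v = 8xy + y + C
Step 4: v(0,0) = 0 => C = 0
Step 5: v(-2, 0) = 0

0


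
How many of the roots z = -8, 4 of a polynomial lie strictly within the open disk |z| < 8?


Step 1: Check each root:
  z = -8: |-8| = 8 >= 8
  z = 4: |4| = 4 < 8
Step 2: Count = 1

1


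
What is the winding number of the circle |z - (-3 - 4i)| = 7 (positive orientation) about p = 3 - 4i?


Step 1: Center c = (-3, -4), radius = 7
Step 2: |p - c|^2 = 6^2 + 0^2 = 36
Step 3: r^2 = 49
Step 4: |p-c| < r so winding number = 1

1


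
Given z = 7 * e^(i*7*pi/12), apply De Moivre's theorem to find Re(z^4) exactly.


Step 1: By De Moivre's theorem, z^4 = 7^4 * e^(i*4*7*pi/12) = 2401 * (cos(7*pi/3) + i*sin(7*pi/3))
Step 2: |z|^4 = 7^4 = 2401
Step 3: Reduce the angle mod 2*pi: 7*pi/3 - 2*pi = pi/3
Step 4: cos(pi/3) = 1/2
Step 5: Re(z^4) = 2401 * 1/2 = 2401/2

2401/2


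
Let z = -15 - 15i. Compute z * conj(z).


Step 1: conj(z) = -15 + 15i
Step 2: z * conj(z) = (-15)^2 + (-15)^2
Step 3: = 225 + 225 = 450

450


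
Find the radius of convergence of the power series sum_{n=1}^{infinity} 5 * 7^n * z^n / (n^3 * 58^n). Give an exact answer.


Step 1: General term a_n = 5 * 7^n / (n^3 * 58^n)
Step 2: By the root test, |a_n|^(1/n) = 5^(1/n) * 7 / (n^(3/n) * 58) -> 7/58 as n -> infinity (since 5^(1/n) -> 1 and n^(3/n) -> 1)
Step 3: R = 1/lim|a_n|^(1/n) = 58/7

58/7


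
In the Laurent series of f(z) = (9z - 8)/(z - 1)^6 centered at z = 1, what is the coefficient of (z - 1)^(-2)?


Step 1: Write the numerator in powers of (z - 1): 9z - 8 = 9(z - 1) + (9*1 - 8) = 9(z - 1) + 1
Step 2: Divide by (z - 1)^6: f(z) = (z - 1)^(-6) + 9(z - 1)^(-5)
Step 3: This finite sum is the Laurent series of f about z = 1.
Step 4: Only the powers -6 and -5 appear, so the coefficient of (z - 1)^(-2) = 0

0


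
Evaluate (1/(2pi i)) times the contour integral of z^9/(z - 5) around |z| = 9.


Step 1: f(z) = z^9, a = 5 is inside |z| = 9
Step 2: By Cauchy integral formula: (1/(2pi*i)) * integral = f(a)
Step 3: f(5) = 5^9 = 1953125

1953125


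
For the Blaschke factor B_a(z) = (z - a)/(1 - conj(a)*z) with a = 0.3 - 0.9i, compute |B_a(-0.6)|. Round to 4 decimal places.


Step 1: Numerator z0 - a = -0.6 - (0.3 - 0.9i) = -0.9 + 0.9i
Step 2: Denominator 1 - conj(a)*z0 = 1 - (0.3 + 0.9i)*(-0.6) = 1.18 + 0.54i
Step 3: |z0 - a|^2 = (-0.9)^2 + 0.9^2 = 1.62; |1 - conj(a)*z0|^2 = 1.18^2 + 0.54^2 = 1.684
Step 4: |B_a(-0.6)| = sqrt(1.62 / 1.684) = sqrt(0.961995)
Step 5: = 0.9808

0.9808


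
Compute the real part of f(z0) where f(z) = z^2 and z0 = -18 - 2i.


Step 1: z0 = -18 - 2i
Step 2: z0^2 = (-18)^2 - (-2)^2 + 72i
Step 3: real part = 324 - 4 = 320

320


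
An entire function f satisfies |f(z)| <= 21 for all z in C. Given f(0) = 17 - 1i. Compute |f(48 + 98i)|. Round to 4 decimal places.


Step 1: By Liouville's theorem, a bounded entire function is constant.
Step 2: f(z) = f(0) = 17 - 1i for all z.
Step 3: |f(w)| = |17 - 1i| = sqrt(289 + 1)
Step 4: = 17.0294

17.0294


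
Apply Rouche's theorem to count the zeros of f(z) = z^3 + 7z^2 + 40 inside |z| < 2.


Step 1: On |z| = 2 the three terms have sizes |z^3| = 2^3 = 8, |7z^2| = 7*2^2 = 28, |40| = 40
Step 2: The dominant term is g(z) = 40; let h(z) = z^3 + 7z^2 so f = g + h
Step 3: On |z| = 2: |g| = 40 and |h| <= 8 + 28 = 36
Step 4: Since 40 > 36, |h| < |g| on |z| = 2, so by Rouche f has the same number of zeros as g inside |z| < 2
Step 5: g(z) = 40 is a nonzero constant with no zeros inside |z| < 2. Answer = 0

0


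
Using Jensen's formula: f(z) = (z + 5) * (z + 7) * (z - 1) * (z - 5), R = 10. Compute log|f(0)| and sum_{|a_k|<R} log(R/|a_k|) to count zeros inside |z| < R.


Jensen's formula: (1/2pi)*integral log|f(Re^it)|dt = log|f(0)| + sum_{|a_k|<R} log(R/|a_k|)
Step 1: f(0) = 5 * 7 * (-1) * (-5) = 175
Step 2: log|f(0)| = log|-5| + log|-7| + log|1| + log|5| = 5.1648
Step 3: Zeros inside |z| < 10: -5, -7, 1, 5
Step 4: Jensen sum = log(10/5) + log(10/7) + log(10/1) + log(10/5) = 4.0456
Step 5: n(R) = number of terms in the Jensen sum = count of zeros inside |z| < 10 = 4

4


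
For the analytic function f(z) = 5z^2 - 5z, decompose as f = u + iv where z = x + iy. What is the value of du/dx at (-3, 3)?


Step 1: f(z) = 5(x+iy)^2 - 5(x+iy) + 0
Step 2: u = 5(x^2 - y^2) - 5x + 0
Step 3: u_x = 10x - 5
Step 4: At (-3, 3): u_x = -30 - 5 = -35

-35


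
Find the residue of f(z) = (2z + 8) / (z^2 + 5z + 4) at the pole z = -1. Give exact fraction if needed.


Step 1: Q(z) = z^2 + 5z + 4 = (z + 1)(z + 4)
Step 2: Q'(z) = 2z + 5
Step 3: Q'(-1) = 3, P(-1) = 6
Step 4: Res = P(-1)/Q'(-1) = 6/3 = 2

2


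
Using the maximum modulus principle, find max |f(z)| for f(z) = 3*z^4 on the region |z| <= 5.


Step 1: On |z| = 5, |f(z)| = 3 * |z|^4 = 3 * 5^4
Step 2: By maximum modulus principle, maximum is on boundary.
Step 3: Maximum = 3 * 625 = 1875

1875
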